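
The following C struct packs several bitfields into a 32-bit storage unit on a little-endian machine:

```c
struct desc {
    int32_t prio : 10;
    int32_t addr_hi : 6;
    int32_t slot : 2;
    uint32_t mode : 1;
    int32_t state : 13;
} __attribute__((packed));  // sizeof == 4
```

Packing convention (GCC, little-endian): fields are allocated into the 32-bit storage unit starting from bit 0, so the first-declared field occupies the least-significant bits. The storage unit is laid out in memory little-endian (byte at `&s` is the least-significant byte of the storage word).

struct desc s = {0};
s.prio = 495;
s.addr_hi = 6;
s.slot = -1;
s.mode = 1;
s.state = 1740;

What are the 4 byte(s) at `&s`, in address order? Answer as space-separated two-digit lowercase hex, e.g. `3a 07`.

prio (10b) val=495 bits=0x1ef at bit 0: 0x000001ef
addr_hi (6b) val=6 bits=0x6 at bit 10: 0x000019ef
slot (2b) val=-1 bits=0x3 at bit 16: 0x000319ef
mode (1b) val=1 bits=0x1 at bit 18: 0x000719ef
state (13b) val=1740 bits=0x6cc at bit 19: 0x366719ef
word = 0x366719ef → little-endian bytes:
  [0]=0xef  [1]=0x19  [2]=0x67  [3]=0x36

ef 19 67 36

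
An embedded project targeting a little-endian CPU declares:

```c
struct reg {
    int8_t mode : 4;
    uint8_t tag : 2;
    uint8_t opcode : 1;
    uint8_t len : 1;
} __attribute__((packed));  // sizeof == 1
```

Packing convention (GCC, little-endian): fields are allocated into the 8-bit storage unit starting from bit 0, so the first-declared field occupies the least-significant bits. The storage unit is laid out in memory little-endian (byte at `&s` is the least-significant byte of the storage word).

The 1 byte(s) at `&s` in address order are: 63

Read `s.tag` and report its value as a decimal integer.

2

[0]=0x63 (little-endian) → word 0x63
mode:4 @ bit 0 → (0x63>>0)&0xf = 0x3
tag:2 @ bit 4 → (0x63>>4)&0x3 = 0x2  ←
opcode:1 @ bit 6 → (0x63>>6)&0x1 = 0x1
len:1 @ bit 7 → (0x63>>7)&0x1 = 0x0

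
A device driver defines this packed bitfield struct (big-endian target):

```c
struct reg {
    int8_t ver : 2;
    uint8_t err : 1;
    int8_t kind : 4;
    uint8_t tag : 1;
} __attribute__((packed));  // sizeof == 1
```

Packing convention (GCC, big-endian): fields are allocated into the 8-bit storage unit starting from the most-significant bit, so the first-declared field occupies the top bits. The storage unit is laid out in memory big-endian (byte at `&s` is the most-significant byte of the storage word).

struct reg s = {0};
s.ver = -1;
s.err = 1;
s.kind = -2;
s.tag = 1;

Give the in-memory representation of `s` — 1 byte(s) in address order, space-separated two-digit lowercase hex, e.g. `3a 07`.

fd

[6+:2] ver=-1 & 0x3 = 0x3; word=0xc0
[5+:1] err=1 & 0x1 = 0x1; word=0xe0
[1+:4] kind=-2 & 0xf = 0xe; word=0xfc
[0+:1] tag=1 & 0x1 = 0x1; word=0xfd
word = 0xfd → big-endian bytes:
  [0]=0xfd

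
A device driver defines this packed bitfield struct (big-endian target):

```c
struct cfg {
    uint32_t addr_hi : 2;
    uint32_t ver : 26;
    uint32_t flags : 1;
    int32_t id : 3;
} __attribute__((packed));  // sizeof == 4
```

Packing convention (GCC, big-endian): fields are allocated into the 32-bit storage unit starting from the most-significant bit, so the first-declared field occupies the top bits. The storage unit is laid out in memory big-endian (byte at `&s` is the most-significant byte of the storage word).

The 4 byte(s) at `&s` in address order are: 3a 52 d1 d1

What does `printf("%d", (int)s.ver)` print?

61156637

[0]=0x3a [1]=0x52 [2]=0xd1 [3]=0xd1 (big-endian) → word 0x3a52d1d1
addr_hi:2 @ bit 30 → (0x3a52d1d1>>30)&0x3 = 0x0
ver:26 @ bit 4 → (0x3a52d1d1>>4)&0x3ffffff = 0x3a52d1d  ←
flags:1 @ bit 3 → (0x3a52d1d1>>3)&0x1 = 0x0
id:3 @ bit 0 → (0x3a52d1d1>>0)&0x7 = 0x1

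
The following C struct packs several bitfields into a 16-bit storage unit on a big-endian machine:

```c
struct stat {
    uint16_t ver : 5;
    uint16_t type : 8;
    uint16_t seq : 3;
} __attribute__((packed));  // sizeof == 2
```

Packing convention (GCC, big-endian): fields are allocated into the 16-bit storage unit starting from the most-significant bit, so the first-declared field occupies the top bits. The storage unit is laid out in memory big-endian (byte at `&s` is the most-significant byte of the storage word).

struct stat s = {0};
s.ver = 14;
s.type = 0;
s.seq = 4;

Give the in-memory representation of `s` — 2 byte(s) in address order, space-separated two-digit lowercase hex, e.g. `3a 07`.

70 04

ver (5b) val=14 bits=0xe at bit 11: 0x7000
type (8b) val=0 bits=0x0 at bit 3: 0x7000
seq (3b) val=4 bits=0x4 at bit 0: 0x7004
word = 0x7004 → big-endian bytes:
  [0]=0x70  [1]=0x04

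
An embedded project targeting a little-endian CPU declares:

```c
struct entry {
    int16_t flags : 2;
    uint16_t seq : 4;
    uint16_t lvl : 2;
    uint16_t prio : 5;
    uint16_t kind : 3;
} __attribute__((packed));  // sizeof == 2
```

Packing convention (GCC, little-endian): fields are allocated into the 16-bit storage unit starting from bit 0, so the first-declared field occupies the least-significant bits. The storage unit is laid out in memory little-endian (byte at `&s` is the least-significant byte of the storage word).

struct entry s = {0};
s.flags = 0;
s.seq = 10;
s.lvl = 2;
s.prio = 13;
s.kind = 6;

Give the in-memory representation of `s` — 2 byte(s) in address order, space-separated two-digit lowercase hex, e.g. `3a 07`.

flags:2 = 0 → 0x0 << 0 → word 0x0000
seq:4 = 10 → 0xa << 2 → word 0x0028
lvl:2 = 2 → 0x2 << 6 → word 0x00a8
prio:5 = 13 → 0xd << 8 → word 0x0da8
kind:3 = 6 → 0x6 << 13 → word 0xcda8
word = 0xcda8 → little-endian bytes:
  [0]=0xa8  [1]=0xcd

a8 cd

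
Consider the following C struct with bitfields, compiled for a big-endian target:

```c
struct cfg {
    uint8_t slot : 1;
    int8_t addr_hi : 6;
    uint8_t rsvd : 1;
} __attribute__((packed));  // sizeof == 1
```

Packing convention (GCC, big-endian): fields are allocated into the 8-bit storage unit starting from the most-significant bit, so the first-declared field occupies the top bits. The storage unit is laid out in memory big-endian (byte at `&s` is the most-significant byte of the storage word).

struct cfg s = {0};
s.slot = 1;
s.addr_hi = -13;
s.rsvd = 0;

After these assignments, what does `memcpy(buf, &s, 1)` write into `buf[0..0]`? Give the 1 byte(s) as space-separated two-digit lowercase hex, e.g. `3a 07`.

e6

slot (1b) val=1 bits=0x1 at bit 7: 0x80
addr_hi (6b) val=-13 bits=0x33 at bit 1: 0xe6
rsvd (1b) val=0 bits=0x0 at bit 0: 0xe6
word = 0xe6 → big-endian bytes:
  [0]=0xe6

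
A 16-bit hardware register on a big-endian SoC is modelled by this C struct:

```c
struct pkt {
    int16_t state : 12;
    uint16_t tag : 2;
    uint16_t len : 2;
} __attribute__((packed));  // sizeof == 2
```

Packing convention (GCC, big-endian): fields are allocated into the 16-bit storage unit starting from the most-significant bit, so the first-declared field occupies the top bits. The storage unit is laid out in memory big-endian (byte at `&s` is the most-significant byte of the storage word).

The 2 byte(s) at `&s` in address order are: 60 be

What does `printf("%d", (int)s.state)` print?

1547

[0]=0x60 [1]=0xbe (big-endian) → word 0x60be
state [4+:12] = (word>>4) & 0xfff = 1547  ←
tag [2+:2] = (word>>2) & 0x3 = 3
len [0+:2] = (word>>0) & 0x3 = 2
state signed 12b, MSB=0: value = 1547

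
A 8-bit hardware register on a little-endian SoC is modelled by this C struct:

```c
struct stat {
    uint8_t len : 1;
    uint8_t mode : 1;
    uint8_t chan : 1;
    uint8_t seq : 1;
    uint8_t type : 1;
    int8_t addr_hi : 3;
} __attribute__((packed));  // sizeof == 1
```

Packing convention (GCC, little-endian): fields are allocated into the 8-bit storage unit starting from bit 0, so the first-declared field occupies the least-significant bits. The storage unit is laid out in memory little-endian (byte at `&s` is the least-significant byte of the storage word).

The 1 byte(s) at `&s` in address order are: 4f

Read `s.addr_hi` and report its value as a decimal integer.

2

[0]=0x4f (little-endian) → word 0x4f
len:1 @ bit 0 → (0x4f>>0)&0x1 = 0x1
mode:1 @ bit 1 → (0x4f>>1)&0x1 = 0x1
chan:1 @ bit 2 → (0x4f>>2)&0x1 = 0x1
seq:1 @ bit 3 → (0x4f>>3)&0x1 = 0x1
type:1 @ bit 4 → (0x4f>>4)&0x1 = 0x0
addr_hi:3 @ bit 5 → (0x4f>>5)&0x7 = 0x2  ←
addr_hi signed 3b, MSB=0: value = 2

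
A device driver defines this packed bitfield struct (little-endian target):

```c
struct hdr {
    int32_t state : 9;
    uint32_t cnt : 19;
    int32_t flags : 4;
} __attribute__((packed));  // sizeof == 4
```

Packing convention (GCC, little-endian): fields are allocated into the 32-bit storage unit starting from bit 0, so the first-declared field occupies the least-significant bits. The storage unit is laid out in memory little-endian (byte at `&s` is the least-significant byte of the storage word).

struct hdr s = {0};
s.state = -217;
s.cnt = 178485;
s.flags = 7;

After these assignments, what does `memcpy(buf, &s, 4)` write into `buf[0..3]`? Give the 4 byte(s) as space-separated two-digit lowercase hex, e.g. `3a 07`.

state:9 = -217 → 0x127 << 0 → word 0x00000127
cnt:19 = 178485 → 0x2b935 << 9 → word 0x05726b27
flags:4 = 7 → 0x7 << 28 → word 0x75726b27
word = 0x75726b27 → little-endian bytes:
  [0]=0x27  [1]=0x6b  [2]=0x72  [3]=0x75

27 6b 72 75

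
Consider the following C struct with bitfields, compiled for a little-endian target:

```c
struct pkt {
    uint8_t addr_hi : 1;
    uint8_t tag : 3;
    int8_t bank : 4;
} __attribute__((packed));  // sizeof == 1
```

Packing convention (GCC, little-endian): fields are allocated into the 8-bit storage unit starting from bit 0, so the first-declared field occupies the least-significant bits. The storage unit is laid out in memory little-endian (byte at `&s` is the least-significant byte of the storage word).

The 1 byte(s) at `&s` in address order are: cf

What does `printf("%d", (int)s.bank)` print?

[0]=0xcf (little-endian) → word 0xcf
addr_hi:1 @ bit 0 → (0xcf>>0)&0x1 = 0x1
tag:3 @ bit 1 → (0xcf>>1)&0x7 = 0x7
bank:4 @ bit 4 → (0xcf>>4)&0xf = 0xc  ←
bank signed 4b, MSB=1: 12 - 16 = -4

-4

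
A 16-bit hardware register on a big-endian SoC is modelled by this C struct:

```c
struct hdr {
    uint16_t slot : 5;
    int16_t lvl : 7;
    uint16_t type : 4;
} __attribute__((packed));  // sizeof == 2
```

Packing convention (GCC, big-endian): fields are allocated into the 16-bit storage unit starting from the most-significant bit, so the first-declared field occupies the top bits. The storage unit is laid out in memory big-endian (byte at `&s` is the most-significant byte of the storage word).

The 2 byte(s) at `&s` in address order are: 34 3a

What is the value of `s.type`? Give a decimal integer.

[0]=0x34 [1]=0x3a (big-endian) → word 0x343a
slot [11+:5] = (word>>11) & 0x1f = 6
lvl [4+:7] = (word>>4) & 0x7f = 67
type [0+:4] = (word>>0) & 0xf = 10  ←

10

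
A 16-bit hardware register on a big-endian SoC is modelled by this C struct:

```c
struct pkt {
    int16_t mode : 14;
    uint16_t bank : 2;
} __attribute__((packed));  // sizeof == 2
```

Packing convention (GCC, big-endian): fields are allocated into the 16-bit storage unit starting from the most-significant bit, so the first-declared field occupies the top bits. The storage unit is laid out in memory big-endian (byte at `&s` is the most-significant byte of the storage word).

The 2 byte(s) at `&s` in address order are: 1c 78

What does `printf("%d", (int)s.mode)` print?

[0]=0x1c [1]=0x78 (big-endian) → word 0x1c78
mode [2+:14] = (word>>2) & 0x3fff = 1822  ←
bank [0+:2] = (word>>0) & 0x3 = 0
mode signed 14b, MSB=0: value = 1822

1822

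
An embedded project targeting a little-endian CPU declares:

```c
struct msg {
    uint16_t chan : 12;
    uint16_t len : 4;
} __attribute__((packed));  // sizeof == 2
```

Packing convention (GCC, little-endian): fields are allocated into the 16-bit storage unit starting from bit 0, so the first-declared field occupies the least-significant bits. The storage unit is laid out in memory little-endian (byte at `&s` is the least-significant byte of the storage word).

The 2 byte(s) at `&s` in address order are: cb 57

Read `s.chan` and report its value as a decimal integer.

1995

[0]=0xcb [1]=0x57 (little-endian) → word 0x57cb
chan [0+:12] = (word>>0) & 0xfff = 1995  ←
len [12+:4] = (word>>12) & 0xf = 5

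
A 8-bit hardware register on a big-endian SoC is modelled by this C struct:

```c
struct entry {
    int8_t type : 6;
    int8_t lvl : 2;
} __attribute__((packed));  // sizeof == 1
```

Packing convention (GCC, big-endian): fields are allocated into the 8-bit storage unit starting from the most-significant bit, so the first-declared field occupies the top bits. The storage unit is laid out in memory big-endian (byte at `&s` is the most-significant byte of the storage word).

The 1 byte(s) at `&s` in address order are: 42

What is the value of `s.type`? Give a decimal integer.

16

[0]=0x42 (big-endian) → word 0x42
type:6 @ bit 2 → (0x42>>2)&0x3f = 0x10  ←
lvl:2 @ bit 0 → (0x42>>0)&0x3 = 0x2
type signed 6b, MSB=0: value = 16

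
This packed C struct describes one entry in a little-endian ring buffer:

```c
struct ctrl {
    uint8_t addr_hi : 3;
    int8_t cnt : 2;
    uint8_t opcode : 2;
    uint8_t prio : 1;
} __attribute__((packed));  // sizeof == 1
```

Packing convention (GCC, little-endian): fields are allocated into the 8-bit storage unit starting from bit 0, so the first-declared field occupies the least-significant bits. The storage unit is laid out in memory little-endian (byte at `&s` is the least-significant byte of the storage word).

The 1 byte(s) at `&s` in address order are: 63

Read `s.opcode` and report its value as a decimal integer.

3

[0]=0x63 (little-endian) → word 0x63
addr_hi:3 @ bit 0 → (0x63>>0)&0x7 = 0x3
cnt:2 @ bit 3 → (0x63>>3)&0x3 = 0x0
opcode:2 @ bit 5 → (0x63>>5)&0x3 = 0x3  ←
prio:1 @ bit 7 → (0x63>>7)&0x1 = 0x0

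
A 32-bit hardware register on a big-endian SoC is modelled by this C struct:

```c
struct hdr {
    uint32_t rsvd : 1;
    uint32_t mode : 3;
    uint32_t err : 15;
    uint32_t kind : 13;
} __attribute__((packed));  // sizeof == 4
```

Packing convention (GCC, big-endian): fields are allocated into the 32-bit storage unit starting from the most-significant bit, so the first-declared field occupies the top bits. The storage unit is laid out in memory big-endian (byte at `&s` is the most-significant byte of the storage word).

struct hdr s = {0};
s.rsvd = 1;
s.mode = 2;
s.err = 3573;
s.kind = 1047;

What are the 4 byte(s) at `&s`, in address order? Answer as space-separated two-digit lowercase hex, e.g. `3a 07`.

a1 be a4 17

[31+:1] rsvd=1 & 0x1 = 0x1; word=0x80000000
[28+:3] mode=2 & 0x7 = 0x2; word=0xa0000000
[13+:15] err=3573 & 0x7fff = 0xdf5; word=0xa1bea000
[0+:13] kind=1047 & 0x1fff = 0x417; word=0xa1bea417
word = 0xa1bea417 → big-endian bytes:
  [0]=0xa1  [1]=0xbe  [2]=0xa4  [3]=0x17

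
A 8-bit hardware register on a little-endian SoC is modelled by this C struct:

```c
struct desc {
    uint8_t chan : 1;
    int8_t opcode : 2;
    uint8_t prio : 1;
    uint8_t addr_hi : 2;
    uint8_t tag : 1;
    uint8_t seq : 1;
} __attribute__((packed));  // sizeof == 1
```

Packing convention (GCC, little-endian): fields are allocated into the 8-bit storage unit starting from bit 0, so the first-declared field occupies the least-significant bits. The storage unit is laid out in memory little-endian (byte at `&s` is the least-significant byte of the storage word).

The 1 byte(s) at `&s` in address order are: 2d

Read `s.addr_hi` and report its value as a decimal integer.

2

[0]=0x2d (little-endian) → word 0x2d
chan [0+:1] = (word>>0) & 0x1 = 1
opcode [1+:2] = (word>>1) & 0x3 = 2
prio [3+:1] = (word>>3) & 0x1 = 1
addr_hi [4+:2] = (word>>4) & 0x3 = 2  ←
tag [6+:1] = (word>>6) & 0x1 = 0
seq [7+:1] = (word>>7) & 0x1 = 0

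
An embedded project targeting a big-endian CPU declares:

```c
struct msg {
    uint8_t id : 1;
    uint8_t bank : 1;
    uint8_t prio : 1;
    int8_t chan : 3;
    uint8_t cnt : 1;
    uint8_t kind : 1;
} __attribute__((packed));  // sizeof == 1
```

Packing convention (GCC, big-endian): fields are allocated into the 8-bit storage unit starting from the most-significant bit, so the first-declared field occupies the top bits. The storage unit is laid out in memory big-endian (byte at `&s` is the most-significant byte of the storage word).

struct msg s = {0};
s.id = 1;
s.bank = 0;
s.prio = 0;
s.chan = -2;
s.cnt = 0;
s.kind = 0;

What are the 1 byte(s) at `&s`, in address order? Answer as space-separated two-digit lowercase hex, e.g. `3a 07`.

98

id:1 = 1 → 0x1 << 7 → word 0x80
bank:1 = 0 → 0x0 << 6 → word 0x80
prio:1 = 0 → 0x0 << 5 → word 0x80
chan:3 = -2 → 0x6 << 2 → word 0x98
cnt:1 = 0 → 0x0 << 1 → word 0x98
kind:1 = 0 → 0x0 << 0 → word 0x98
word = 0x98 → big-endian bytes:
  [0]=0x98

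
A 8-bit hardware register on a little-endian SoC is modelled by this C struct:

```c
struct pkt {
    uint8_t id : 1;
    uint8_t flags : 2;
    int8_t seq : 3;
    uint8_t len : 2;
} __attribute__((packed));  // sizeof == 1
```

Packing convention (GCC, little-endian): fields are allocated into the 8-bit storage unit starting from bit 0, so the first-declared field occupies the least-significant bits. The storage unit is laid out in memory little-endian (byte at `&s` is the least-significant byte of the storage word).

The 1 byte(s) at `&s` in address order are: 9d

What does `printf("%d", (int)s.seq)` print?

3

[0]=0x9d (little-endian) → word 0x9d
id [0+:1] = (word>>0) & 0x1 = 1
flags [1+:2] = (word>>1) & 0x3 = 2
seq [3+:3] = (word>>3) & 0x7 = 3  ←
len [6+:2] = (word>>6) & 0x3 = 2
seq signed 3b, MSB=0: value = 3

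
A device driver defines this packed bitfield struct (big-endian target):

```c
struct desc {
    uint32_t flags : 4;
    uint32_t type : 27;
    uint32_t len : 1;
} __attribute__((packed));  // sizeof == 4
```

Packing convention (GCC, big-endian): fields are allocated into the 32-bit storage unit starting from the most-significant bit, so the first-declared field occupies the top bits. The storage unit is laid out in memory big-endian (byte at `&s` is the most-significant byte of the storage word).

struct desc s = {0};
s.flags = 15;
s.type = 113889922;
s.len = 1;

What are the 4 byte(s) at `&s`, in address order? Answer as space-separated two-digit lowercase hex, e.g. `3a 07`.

[28+:4] flags=15 & 0xf = 0xf; word=0xf0000000
[1+:27] type=113889922 & 0x7ffffff = 0x6c9d282; word=0xfd93a504
[0+:1] len=1 & 0x1 = 0x1; word=0xfd93a505
word = 0xfd93a505 → big-endian bytes:
  [0]=0xfd  [1]=0x93  [2]=0xa5  [3]=0x05

fd 93 a5 05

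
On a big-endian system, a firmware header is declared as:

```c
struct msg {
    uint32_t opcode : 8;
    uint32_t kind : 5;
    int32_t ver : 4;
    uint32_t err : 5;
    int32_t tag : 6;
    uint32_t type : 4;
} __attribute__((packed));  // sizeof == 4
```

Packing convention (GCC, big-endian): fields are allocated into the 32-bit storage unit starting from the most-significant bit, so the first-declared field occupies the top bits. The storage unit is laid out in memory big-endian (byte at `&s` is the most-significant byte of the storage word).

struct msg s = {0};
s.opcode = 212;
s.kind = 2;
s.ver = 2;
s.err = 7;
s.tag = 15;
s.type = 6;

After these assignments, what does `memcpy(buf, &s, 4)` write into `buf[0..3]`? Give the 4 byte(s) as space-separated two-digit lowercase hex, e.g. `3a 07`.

opcode (8b) val=212 bits=0xd4 at bit 24: 0xd4000000
kind (5b) val=2 bits=0x2 at bit 19: 0xd4100000
ver (4b) val=2 bits=0x2 at bit 15: 0xd4110000
err (5b) val=7 bits=0x7 at bit 10: 0xd4111c00
tag (6b) val=15 bits=0xf at bit 4: 0xd4111cf0
type (4b) val=6 bits=0x6 at bit 0: 0xd4111cf6
word = 0xd4111cf6 → big-endian bytes:
  [0]=0xd4  [1]=0x11  [2]=0x1c  [3]=0xf6

d4 11 1c f6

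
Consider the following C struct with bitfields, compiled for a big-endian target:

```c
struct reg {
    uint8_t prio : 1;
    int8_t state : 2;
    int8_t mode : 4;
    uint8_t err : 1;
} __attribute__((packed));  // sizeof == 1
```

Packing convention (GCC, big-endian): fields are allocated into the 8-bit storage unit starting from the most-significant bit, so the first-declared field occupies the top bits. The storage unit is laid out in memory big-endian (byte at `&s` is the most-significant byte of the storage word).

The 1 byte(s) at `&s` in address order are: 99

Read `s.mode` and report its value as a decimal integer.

-4

[0]=0x99 (big-endian) → word 0x99
prio:1 @ bit 7 → (0x99>>7)&0x1 = 0x1
state:2 @ bit 5 → (0x99>>5)&0x3 = 0x0
mode:4 @ bit 1 → (0x99>>1)&0xf = 0xc  ←
err:1 @ bit 0 → (0x99>>0)&0x1 = 0x1
mode signed 4b, MSB=1: 12 - 16 = -4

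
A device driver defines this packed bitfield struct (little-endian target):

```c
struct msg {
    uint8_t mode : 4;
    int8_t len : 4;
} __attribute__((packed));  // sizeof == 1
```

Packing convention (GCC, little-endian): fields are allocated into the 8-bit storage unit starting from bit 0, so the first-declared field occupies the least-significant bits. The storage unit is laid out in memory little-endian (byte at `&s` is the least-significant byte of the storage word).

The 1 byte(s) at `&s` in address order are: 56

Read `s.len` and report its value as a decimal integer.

5

[0]=0x56 (little-endian) → word 0x56
mode [0+:4] = (word>>0) & 0xf = 6
len [4+:4] = (word>>4) & 0xf = 5  ←
len signed 4b, MSB=0: value = 5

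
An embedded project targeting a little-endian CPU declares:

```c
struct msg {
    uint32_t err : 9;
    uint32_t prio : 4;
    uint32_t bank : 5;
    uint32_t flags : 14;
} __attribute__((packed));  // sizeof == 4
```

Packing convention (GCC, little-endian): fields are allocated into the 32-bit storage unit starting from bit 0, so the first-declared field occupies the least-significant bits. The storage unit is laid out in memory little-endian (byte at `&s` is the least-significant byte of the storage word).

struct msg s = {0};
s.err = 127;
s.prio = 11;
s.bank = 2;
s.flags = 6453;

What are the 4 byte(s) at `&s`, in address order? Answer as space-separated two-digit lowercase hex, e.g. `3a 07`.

err (9b) val=127 bits=0x7f at bit 0: 0x0000007f
prio (4b) val=11 bits=0xb at bit 9: 0x0000167f
bank (5b) val=2 bits=0x2 at bit 13: 0x0000567f
flags (14b) val=6453 bits=0x1935 at bit 18: 0x64d4567f
word = 0x64d4567f → little-endian bytes:
  [0]=0x7f  [1]=0x56  [2]=0xd4  [3]=0x64

7f 56 d4 64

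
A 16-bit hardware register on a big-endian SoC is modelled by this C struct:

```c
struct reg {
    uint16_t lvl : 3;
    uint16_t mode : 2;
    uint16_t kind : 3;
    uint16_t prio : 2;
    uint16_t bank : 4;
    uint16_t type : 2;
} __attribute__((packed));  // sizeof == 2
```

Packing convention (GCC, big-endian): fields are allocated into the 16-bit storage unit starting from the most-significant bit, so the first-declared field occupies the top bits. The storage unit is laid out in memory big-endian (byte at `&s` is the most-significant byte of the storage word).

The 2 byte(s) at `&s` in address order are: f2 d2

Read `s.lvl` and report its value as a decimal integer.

7

[0]=0xf2 [1]=0xd2 (big-endian) → word 0xf2d2
lvl [13+:3] = (word>>13) & 0x7 = 7  ←
mode [11+:2] = (word>>11) & 0x3 = 2
kind [8+:3] = (word>>8) & 0x7 = 2
prio [6+:2] = (word>>6) & 0x3 = 3
bank [2+:4] = (word>>2) & 0xf = 4
type [0+:2] = (word>>0) & 0x3 = 2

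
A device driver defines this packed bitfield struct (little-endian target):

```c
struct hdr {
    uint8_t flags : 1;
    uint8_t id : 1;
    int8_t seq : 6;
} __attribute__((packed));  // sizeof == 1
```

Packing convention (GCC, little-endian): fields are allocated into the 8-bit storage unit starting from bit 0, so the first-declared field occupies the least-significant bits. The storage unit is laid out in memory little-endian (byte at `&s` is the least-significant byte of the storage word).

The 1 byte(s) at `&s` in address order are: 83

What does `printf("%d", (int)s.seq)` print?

-32

[0]=0x83 (little-endian) → word 0x83
flags [0+:1] = (word>>0) & 0x1 = 1
id [1+:1] = (word>>1) & 0x1 = 1
seq [2+:6] = (word>>2) & 0x3f = 32  ←
seq signed 6b, MSB=1: 32 - 64 = -32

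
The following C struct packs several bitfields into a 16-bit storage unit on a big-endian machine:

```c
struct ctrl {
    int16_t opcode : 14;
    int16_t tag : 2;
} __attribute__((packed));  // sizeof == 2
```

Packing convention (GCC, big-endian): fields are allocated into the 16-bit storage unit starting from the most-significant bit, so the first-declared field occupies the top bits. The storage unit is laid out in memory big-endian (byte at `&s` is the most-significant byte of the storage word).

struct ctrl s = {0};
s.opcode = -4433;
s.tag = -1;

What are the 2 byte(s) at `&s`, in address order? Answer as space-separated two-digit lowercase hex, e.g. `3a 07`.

[2+:14] opcode=-4433 & 0x3fff = 0x2eaf; word=0xbabc
[0+:2] tag=-1 & 0x3 = 0x3; word=0xbabf
word = 0xbabf → big-endian bytes:
  [0]=0xba  [1]=0xbf

ba bf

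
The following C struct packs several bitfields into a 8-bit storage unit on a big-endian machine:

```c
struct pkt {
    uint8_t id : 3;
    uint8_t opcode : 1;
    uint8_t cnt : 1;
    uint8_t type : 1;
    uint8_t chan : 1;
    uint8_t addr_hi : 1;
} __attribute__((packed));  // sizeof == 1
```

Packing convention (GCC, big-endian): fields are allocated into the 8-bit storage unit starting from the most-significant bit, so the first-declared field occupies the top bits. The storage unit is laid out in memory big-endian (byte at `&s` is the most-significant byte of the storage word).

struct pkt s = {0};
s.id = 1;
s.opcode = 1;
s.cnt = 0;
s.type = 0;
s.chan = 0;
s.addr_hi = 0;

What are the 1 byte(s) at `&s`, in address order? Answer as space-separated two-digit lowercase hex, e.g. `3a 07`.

30

id:3 = 1 → 0x1 << 5 → word 0x20
opcode:1 = 1 → 0x1 << 4 → word 0x30
cnt:1 = 0 → 0x0 << 3 → word 0x30
type:1 = 0 → 0x0 << 2 → word 0x30
chan:1 = 0 → 0x0 << 1 → word 0x30
addr_hi:1 = 0 → 0x0 << 0 → word 0x30
word = 0x30 → big-endian bytes:
  [0]=0x30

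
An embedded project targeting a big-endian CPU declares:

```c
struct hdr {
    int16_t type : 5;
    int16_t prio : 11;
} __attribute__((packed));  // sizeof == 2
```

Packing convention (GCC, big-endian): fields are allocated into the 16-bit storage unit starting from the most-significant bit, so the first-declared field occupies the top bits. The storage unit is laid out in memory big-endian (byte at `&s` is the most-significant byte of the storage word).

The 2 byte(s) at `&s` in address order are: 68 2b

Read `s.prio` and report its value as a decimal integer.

[0]=0x68 [1]=0x2b (big-endian) → word 0x682b
type [11+:5] = (word>>11) & 0x1f = 13
prio [0+:11] = (word>>0) & 0x7ff = 43  ←
prio signed 11b, MSB=0: value = 43

43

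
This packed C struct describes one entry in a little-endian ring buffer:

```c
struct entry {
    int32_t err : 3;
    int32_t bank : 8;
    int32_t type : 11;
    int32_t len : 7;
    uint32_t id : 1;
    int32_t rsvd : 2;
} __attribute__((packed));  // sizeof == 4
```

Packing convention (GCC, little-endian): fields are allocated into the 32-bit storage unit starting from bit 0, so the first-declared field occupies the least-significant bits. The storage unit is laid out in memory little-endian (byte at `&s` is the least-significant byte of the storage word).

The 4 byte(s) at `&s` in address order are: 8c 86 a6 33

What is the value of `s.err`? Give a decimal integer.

-4

[0]=0x8c [1]=0x86 [2]=0xa6 [3]=0x33 (little-endian) → word 0x33a6868c
err [0+:3] = (word>>0) & 0x7 = 4  ←
bank [3+:8] = (word>>3) & 0xff = 209
type [11+:11] = (word>>11) & 0x7ff = 1232
len [22+:7] = (word>>22) & 0x7f = 78
id [29+:1] = (word>>29) & 0x1 = 1
rsvd [30+:2] = (word>>30) & 0x3 = 0
err signed 3b, MSB=1: 4 - 8 = -4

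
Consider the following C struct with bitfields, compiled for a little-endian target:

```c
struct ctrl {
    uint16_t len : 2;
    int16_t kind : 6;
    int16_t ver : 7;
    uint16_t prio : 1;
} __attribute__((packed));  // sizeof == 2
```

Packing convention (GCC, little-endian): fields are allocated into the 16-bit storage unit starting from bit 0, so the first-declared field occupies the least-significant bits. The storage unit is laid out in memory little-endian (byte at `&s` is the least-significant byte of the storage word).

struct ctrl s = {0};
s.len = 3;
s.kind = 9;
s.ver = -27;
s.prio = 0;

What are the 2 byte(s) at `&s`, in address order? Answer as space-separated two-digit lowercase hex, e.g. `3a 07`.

27 65

len:2 = 3 → 0x3 << 0 → word 0x0003
kind:6 = 9 → 0x9 << 2 → word 0x0027
ver:7 = -27 → 0x65 << 8 → word 0x6527
prio:1 = 0 → 0x0 << 15 → word 0x6527
word = 0x6527 → little-endian bytes:
  [0]=0x27  [1]=0x65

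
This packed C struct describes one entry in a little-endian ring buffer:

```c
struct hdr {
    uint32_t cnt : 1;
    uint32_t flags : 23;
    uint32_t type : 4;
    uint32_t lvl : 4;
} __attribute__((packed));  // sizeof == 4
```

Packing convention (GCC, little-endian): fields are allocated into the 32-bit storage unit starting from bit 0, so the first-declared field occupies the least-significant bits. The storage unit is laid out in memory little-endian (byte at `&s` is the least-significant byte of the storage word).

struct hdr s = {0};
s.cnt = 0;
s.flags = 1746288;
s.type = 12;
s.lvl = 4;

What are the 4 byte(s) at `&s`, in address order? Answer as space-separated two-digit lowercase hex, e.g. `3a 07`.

e0 4a 35 4c

cnt (1b) val=0 bits=0x0 at bit 0: 0x00000000
flags (23b) val=1746288 bits=0x1aa570 at bit 1: 0x00354ae0
type (4b) val=12 bits=0xc at bit 24: 0x0c354ae0
lvl (4b) val=4 bits=0x4 at bit 28: 0x4c354ae0
word = 0x4c354ae0 → little-endian bytes:
  [0]=0xe0  [1]=0x4a  [2]=0x35  [3]=0x4c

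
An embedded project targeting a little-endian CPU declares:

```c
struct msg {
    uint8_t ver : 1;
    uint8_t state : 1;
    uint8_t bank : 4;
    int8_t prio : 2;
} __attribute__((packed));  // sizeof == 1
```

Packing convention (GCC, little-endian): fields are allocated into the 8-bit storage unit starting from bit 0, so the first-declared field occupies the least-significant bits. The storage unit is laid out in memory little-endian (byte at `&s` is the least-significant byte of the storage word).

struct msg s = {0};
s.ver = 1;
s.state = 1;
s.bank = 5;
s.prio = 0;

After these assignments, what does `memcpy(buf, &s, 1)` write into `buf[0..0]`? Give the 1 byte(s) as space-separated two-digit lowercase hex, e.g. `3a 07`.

ver:1 = 1 → 0x1 << 0 → word 0x01
state:1 = 1 → 0x1 << 1 → word 0x03
bank:4 = 5 → 0x5 << 2 → word 0x17
prio:2 = 0 → 0x0 << 6 → word 0x17
word = 0x17 → little-endian bytes:
  [0]=0x17

17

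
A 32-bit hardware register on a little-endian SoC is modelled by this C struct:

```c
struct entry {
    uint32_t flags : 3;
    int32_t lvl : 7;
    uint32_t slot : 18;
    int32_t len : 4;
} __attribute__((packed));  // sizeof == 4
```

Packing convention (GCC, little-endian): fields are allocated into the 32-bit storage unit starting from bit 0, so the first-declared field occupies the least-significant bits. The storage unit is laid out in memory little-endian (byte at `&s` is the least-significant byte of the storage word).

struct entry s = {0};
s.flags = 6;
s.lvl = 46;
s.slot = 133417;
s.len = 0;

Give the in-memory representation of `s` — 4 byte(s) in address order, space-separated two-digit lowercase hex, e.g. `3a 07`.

flags (3b) val=6 bits=0x6 at bit 0: 0x00000006
lvl (7b) val=46 bits=0x2e at bit 3: 0x00000176
slot (18b) val=133417 bits=0x20929 at bit 10: 0x0824a576
len (4b) val=0 bits=0x0 at bit 28: 0x0824a576
word = 0x0824a576 → little-endian bytes:
  [0]=0x76  [1]=0xa5  [2]=0x24  [3]=0x08

76 a5 24 08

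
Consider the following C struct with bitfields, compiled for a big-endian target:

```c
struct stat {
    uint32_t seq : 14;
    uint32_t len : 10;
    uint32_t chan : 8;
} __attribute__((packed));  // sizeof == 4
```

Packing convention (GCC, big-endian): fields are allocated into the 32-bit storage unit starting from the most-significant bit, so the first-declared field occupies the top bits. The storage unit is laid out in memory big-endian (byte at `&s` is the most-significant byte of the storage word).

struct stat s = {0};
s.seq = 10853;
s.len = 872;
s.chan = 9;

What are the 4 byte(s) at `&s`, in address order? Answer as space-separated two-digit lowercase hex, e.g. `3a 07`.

seq:14 = 10853 → 0x2a65 << 18 → word 0xa9940000
len:10 = 872 → 0x368 << 8 → word 0xa9976800
chan:8 = 9 → 0x9 << 0 → word 0xa9976809
word = 0xa9976809 → big-endian bytes:
  [0]=0xa9  [1]=0x97  [2]=0x68  [3]=0x09

a9 97 68 09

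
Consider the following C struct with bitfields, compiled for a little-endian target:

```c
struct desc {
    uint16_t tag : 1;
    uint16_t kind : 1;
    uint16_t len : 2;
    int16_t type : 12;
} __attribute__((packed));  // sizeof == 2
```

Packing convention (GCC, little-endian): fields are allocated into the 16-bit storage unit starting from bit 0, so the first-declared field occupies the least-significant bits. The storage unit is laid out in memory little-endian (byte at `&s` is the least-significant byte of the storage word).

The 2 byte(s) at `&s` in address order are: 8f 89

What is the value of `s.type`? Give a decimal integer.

-1896

[0]=0x8f [1]=0x89 (little-endian) → word 0x898f
tag [0+:1] = (word>>0) & 0x1 = 1
kind [1+:1] = (word>>1) & 0x1 = 1
len [2+:2] = (word>>2) & 0x3 = 3
type [4+:12] = (word>>4) & 0xfff = 2200  ←
type signed 12b, MSB=1: 2200 - 4096 = -1896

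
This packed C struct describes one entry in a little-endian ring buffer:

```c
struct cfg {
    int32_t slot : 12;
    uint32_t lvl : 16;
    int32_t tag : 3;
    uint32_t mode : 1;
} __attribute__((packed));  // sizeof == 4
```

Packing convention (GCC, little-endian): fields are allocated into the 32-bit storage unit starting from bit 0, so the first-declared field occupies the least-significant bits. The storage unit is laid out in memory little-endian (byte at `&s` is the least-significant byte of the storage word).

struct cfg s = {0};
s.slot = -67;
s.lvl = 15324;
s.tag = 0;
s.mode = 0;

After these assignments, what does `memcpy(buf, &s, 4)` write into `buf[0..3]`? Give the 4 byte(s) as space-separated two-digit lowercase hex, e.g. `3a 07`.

slot (12b) val=-67 bits=0xfbd at bit 0: 0x00000fbd
lvl (16b) val=15324 bits=0x3bdc at bit 12: 0x03bdcfbd
tag (3b) val=0 bits=0x0 at bit 28: 0x03bdcfbd
mode (1b) val=0 bits=0x0 at bit 31: 0x03bdcfbd
word = 0x03bdcfbd → little-endian bytes:
  [0]=0xbd  [1]=0xcf  [2]=0xbd  [3]=0x03

bd cf bd 03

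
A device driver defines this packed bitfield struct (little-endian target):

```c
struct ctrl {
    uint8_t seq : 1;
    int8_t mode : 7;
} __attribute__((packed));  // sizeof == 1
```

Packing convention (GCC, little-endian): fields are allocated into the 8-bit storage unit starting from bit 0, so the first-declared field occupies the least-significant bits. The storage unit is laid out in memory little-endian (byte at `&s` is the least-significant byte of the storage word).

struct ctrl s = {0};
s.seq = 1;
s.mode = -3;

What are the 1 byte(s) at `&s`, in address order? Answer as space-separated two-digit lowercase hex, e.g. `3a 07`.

fb

[0+:1] seq=1 & 0x1 = 0x1; word=0x01
[1+:7] mode=-3 & 0x7f = 0x7d; word=0xfb
word = 0xfb → little-endian bytes:
  [0]=0xfb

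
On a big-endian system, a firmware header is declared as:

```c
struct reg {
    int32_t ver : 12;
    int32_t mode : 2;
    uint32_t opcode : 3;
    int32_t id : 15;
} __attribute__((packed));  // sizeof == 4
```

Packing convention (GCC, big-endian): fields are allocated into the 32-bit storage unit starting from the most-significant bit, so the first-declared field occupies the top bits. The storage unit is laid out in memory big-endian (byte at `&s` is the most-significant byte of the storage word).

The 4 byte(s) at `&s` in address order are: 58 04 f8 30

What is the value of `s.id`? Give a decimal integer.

[0]=0x58 [1]=0x04 [2]=0xf8 [3]=0x30 (big-endian) → word 0x5804f830
ver [20+:12] = (word>>20) & 0xfff = 1408
mode [18+:2] = (word>>18) & 0x3 = 1
opcode [15+:3] = (word>>15) & 0x7 = 1
id [0+:15] = (word>>0) & 0x7fff = 30768  ←
id signed 15b, MSB=1: 30768 - 32768 = -2000

-2000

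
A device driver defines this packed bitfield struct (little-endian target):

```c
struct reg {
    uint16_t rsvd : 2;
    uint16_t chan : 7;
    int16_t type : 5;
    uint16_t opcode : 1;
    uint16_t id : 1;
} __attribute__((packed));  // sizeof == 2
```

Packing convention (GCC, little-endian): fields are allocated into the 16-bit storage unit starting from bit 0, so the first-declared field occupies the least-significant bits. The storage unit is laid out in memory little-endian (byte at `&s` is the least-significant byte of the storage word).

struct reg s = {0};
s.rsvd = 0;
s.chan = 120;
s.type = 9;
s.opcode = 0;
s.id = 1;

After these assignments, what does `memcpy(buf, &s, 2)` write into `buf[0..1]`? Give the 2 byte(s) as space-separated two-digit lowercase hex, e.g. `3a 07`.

e0 93

[0+:2] rsvd=0 & 0x3 = 0x0; word=0x0000
[2+:7] chan=120 & 0x7f = 0x78; word=0x01e0
[9+:5] type=9 & 0x1f = 0x9; word=0x13e0
[14+:1] opcode=0 & 0x1 = 0x0; word=0x13e0
[15+:1] id=1 & 0x1 = 0x1; word=0x93e0
word = 0x93e0 → little-endian bytes:
  [0]=0xe0  [1]=0x93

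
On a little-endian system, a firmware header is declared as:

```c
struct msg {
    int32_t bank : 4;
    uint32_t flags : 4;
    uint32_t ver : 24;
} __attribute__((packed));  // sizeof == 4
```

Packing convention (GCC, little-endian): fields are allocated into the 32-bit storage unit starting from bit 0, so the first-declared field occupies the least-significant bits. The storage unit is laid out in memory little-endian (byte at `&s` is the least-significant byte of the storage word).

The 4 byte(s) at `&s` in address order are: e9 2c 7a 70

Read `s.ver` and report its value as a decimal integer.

[0]=0xe9 [1]=0x2c [2]=0x7a [3]=0x70 (little-endian) → word 0x707a2ce9
bank:4 @ bit 0 → (0x707a2ce9>>0)&0xf = 0x9
flags:4 @ bit 4 → (0x707a2ce9>>4)&0xf = 0xe
ver:24 @ bit 8 → (0x707a2ce9>>8)&0xffffff = 0x707a2c  ←

7371308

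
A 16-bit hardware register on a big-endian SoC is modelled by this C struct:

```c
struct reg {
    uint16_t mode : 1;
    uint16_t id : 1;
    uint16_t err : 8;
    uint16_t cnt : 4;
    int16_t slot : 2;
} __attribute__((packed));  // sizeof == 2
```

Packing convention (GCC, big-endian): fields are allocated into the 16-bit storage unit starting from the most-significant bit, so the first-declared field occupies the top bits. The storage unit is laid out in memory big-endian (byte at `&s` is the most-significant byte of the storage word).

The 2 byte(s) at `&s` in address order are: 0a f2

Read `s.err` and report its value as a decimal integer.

[0]=0x0a [1]=0xf2 (big-endian) → word 0x0af2
mode [15+:1] = (word>>15) & 0x1 = 0
id [14+:1] = (word>>14) & 0x1 = 0
err [6+:8] = (word>>6) & 0xff = 43  ←
cnt [2+:4] = (word>>2) & 0xf = 12
slot [0+:2] = (word>>0) & 0x3 = 2

43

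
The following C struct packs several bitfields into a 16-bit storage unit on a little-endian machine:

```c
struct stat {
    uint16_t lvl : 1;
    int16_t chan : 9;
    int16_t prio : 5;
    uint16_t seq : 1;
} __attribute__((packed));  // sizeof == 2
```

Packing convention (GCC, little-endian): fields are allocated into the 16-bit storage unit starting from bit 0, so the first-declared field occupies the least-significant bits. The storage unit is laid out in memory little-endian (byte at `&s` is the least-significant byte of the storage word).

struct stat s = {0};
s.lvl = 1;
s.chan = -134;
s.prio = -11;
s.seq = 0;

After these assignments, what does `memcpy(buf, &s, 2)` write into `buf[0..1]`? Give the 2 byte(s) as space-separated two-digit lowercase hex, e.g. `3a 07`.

lvl (1b) val=1 bits=0x1 at bit 0: 0x0001
chan (9b) val=-134 bits=0x17a at bit 1: 0x02f5
prio (5b) val=-11 bits=0x15 at bit 10: 0x56f5
seq (1b) val=0 bits=0x0 at bit 15: 0x56f5
word = 0x56f5 → little-endian bytes:
  [0]=0xf5  [1]=0x56

f5 56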